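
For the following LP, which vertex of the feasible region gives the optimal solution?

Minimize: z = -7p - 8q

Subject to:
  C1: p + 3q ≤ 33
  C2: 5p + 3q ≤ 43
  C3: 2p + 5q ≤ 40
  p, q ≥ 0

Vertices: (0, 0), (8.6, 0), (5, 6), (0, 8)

Evaluate the objective at each vertex of the feasible region:
  z(0, 0) = 0
  z(8.6, 0) = -60.2
  z(5, 6) = -83  ←
  z(0, 8) = -64
The minimum is at p = 5, q = 6.

(5, 6)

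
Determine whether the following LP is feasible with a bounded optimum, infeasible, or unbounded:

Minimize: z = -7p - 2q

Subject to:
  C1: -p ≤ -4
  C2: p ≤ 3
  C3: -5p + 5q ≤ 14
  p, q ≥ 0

Infeasible (no feasible solution exists)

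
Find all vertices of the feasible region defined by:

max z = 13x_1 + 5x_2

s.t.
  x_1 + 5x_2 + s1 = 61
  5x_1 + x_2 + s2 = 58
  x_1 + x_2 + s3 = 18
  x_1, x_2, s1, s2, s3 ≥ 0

(0, 0), (11.6, 0), (10, 8), (7.25, 10.75), (0, 12.2)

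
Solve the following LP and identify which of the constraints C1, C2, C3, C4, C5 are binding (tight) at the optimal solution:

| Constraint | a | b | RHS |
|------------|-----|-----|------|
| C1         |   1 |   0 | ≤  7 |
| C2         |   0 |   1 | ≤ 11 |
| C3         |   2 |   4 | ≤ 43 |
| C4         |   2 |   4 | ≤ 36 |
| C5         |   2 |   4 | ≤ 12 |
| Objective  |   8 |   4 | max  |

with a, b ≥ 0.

At a = 6, b = 0, compute slack b - a·x for each constraint:
  C1: 7 − 6 = 1  (slack)
  C2: 11 − 0 = 11  (slack)
  C3: 43 − 12 = 31  (slack)
  C4: 36 − 12 = 24  (slack)
  C5: 12 − 12 = 0  (binding)

Optimal: a = 6, b = 0
Binding: C5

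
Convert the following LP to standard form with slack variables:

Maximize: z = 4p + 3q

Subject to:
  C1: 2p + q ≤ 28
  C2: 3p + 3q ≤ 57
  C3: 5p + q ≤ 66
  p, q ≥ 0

max z = 4p + 3q

s.t.
  2p + q + s1 = 28
  3p + 3q + s2 = 57
  5p + q + s3 = 66
  p, q, s1, s2, s3 ≥ 0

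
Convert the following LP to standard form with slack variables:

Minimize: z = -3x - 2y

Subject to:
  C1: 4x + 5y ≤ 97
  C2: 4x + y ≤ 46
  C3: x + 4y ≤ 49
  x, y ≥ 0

min z = -3x - 2y

s.t.
  4x + 5y + s1 = 97
  4x + y + s2 = 46
  x + 4y + s3 = 49
  x, y, s1, s2, s3 ≥ 0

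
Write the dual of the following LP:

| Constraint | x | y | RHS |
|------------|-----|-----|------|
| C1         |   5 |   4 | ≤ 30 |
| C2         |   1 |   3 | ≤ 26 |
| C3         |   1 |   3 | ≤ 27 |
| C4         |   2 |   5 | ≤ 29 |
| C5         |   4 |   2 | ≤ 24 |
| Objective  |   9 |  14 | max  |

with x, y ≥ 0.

Primal max cᵀx s.t. Ax ≤ b, x ≥ 0  →  Dual min bᵀy s.t. Aᵀy ≥ c, y ≥ 0.

Minimize: z = 30y1 + 26y2 + 27y3 + 29y4 + 24y5

Subject to:
  5y1 + y2 + y3 + 2y4 + 4y5 ≥ 9
  4y1 + 3y2 + 3y3 + 5y4 + 2y5 ≥ 14
  y1, y2, y3, y4, y5 ≥ 0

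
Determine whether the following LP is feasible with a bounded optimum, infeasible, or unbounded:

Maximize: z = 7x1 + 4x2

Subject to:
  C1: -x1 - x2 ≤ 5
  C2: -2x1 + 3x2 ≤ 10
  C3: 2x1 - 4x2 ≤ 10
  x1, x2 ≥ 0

Unbounded (objective can increase without bound)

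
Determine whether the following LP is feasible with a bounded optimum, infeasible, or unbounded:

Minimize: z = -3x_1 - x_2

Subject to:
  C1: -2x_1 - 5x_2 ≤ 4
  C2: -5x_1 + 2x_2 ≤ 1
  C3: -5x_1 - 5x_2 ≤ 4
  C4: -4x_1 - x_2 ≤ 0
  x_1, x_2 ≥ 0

Unbounded (objective can decrease without bound)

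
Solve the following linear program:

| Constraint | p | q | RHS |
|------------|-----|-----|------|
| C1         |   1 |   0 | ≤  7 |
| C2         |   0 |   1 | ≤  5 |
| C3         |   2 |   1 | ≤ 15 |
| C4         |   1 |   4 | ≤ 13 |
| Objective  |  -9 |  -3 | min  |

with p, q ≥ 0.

Evaluate the objective at each vertex of the feasible region:
  z(0, 0) = 0
  z(7, 0) = -63
  z(7, 1) = -66  ←
  z(6.714, 1.571) = -65.14
  z(0, 3.25) = -9.75
The minimum is at p = 7, q = 1.

p = 7, q = 1, z = -66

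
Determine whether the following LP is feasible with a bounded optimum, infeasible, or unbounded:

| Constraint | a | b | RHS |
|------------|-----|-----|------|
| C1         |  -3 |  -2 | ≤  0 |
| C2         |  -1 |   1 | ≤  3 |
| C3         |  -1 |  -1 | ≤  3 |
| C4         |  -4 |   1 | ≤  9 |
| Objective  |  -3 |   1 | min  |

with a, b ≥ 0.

Unbounded (objective can decrease without bound)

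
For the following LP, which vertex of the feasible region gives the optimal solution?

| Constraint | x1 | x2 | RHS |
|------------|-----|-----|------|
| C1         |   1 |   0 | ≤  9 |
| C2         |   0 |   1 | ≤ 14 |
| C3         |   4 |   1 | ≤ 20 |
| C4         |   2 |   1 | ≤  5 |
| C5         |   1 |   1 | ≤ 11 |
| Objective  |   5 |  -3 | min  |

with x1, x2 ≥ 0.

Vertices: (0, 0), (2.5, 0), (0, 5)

Evaluate the objective at each vertex of the feasible region:
  z(0, 0) = 0
  z(2.5, 0) = 12.5
  z(0, 5) = -15  ←
The minimum is at x1 = 0, x2 = 5.

(0, 5)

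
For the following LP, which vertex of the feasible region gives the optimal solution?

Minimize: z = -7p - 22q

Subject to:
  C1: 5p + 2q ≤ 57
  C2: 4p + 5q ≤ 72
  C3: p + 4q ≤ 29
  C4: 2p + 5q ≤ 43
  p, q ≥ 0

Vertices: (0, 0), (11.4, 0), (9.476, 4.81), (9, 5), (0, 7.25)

Evaluate the objective at each vertex of the feasible region:
  z(0, 0) = 0
  z(11.4, 0) = -79.8
  z(9.476, 4.81) = -172.1
  z(9, 5) = -173  ←
  z(0, 7.25) = -159.5
The minimum is at p = 9, q = 5.

(9, 5)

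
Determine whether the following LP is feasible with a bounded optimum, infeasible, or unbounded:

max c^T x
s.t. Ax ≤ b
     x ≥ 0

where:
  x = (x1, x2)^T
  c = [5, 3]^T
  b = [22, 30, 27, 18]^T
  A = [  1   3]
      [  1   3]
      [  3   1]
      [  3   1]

Feasible with a bounded optimal solution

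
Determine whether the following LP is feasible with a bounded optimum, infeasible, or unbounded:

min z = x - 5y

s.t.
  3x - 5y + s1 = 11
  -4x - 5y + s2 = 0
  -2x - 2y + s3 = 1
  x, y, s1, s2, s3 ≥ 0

Unbounded (objective can decrease without bound)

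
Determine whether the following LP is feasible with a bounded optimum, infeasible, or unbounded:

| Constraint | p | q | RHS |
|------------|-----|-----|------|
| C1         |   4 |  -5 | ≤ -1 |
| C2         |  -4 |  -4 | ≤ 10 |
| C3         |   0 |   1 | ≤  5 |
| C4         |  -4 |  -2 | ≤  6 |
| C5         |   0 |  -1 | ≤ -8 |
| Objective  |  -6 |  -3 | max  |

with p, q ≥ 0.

Infeasible (no feasible solution exists)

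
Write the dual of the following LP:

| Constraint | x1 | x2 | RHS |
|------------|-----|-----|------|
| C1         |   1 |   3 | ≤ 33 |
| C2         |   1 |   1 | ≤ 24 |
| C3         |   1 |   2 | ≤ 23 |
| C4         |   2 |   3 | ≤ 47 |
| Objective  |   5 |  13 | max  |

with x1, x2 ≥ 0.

Primal max cᵀx s.t. Ax ≤ b, x ≥ 0  →  Dual min bᵀy s.t. Aᵀy ≥ c, y ≥ 0.

Minimize: z = 33y1 + 24y2 + 23y3 + 47y4

Subject to:
  y1 + y2 + y3 + 2y4 ≥ 5
  3y1 + y2 + 2y3 + 3y4 ≥ 13
  y1, y2, y3, y4 ≥ 0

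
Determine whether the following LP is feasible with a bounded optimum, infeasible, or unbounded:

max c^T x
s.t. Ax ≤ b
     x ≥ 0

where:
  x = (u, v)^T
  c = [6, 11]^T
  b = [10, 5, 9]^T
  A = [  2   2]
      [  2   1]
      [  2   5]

Feasible with a bounded optimal solution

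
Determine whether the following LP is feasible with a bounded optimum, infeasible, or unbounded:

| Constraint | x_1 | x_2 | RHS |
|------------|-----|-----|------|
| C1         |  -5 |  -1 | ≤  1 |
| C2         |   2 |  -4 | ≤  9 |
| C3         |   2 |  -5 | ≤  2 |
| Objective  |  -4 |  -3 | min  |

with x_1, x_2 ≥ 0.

Unbounded (objective can decrease without bound)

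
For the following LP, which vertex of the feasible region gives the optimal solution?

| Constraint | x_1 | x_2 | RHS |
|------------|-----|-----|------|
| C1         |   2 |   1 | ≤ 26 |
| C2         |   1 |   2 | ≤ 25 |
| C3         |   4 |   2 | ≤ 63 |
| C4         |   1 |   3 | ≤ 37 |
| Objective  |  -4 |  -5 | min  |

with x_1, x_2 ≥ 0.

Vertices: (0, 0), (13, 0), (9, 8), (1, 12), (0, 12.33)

Evaluate the objective at each vertex of the feasible region:
  z(0, 0) = 0
  z(13, 0) = -52
  z(9, 8) = -76  ←
  z(1, 12) = -64
  z(0, 12.33) = -61.67
The minimum is at x_1 = 9, x_2 = 8.

(9, 8)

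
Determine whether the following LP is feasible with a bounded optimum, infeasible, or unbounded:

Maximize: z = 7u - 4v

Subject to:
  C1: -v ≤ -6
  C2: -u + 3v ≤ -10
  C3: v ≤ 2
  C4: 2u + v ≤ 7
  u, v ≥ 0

Infeasible (no feasible solution exists)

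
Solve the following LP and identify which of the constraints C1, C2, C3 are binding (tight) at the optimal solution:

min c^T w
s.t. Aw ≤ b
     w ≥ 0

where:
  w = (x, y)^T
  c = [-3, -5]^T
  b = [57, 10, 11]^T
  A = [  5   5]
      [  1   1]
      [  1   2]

At x = 9, y = 1, compute slack b - a·x for each constraint:
  C1: 57 − 50 = 7  (slack)
  C2: 10 − 10 = 0  (binding)
  C3: 11 − 11 = 0  (binding)

Optimal: x = 9, y = 1
Binding: C2, C3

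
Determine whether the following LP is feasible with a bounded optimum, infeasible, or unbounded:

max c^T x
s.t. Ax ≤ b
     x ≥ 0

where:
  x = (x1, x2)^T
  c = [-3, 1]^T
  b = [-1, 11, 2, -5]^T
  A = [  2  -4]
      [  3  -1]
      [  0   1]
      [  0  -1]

Infeasible (no feasible solution exists)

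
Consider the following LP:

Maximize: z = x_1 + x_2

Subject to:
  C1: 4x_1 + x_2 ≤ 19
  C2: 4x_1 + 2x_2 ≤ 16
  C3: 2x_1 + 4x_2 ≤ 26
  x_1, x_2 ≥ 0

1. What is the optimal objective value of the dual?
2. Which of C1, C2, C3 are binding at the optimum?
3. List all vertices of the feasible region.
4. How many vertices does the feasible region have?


1. 7
2. C2, C3
3. (0, 0), (4, 0), (1, 6), (0, 6.5)
4. 4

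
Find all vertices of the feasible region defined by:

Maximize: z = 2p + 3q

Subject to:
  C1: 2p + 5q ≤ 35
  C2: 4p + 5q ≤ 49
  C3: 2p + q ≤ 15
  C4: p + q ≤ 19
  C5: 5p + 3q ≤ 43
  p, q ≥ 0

(0, 0), (7.5, 0), (5, 5), (0, 7)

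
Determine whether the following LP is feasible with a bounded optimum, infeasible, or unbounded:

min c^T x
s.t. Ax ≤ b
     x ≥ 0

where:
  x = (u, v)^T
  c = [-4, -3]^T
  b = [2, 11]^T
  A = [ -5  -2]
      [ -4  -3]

Unbounded (objective can decrease without bound)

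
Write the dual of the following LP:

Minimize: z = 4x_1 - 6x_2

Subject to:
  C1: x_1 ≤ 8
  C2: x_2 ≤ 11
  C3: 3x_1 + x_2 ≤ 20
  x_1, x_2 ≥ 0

Primal min cᵀx s.t. Ax ≤ b, x ≥ 0  →  Dual max −bᵀy s.t. Aᵀy ≥ −c, y ≥ 0.

Maximize: z = -8y1 - 11y2 - 20y3

Subject to:
  y1 + 3y3 ≥ -4
  y2 + y3 ≥ 6
  y1, y2, y3 ≥ 0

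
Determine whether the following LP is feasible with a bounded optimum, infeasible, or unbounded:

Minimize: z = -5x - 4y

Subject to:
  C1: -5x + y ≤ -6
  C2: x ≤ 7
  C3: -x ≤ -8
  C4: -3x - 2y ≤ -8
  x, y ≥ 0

Infeasible (no feasible solution exists)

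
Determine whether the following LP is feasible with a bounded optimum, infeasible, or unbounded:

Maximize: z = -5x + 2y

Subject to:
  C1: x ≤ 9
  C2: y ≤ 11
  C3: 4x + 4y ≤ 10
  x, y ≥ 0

Feasible with a bounded optimal solution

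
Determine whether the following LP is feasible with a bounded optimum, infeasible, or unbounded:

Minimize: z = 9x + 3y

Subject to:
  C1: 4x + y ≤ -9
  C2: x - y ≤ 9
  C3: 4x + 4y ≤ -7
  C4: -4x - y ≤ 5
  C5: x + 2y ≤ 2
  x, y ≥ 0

Infeasible (no feasible solution exists)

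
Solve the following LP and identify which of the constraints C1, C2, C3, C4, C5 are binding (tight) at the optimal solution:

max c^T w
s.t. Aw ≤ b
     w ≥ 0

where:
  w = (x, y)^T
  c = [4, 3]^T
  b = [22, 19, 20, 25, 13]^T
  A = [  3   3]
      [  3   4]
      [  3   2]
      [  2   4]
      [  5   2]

At x = 1, y = 4, compute slack b - a·x for each constraint:
  C1: 22 − 15 = 7  (slack)
  C2: 19 − 19 = 0  (binding)
  C3: 20 − 11 = 9  (slack)
  C4: 25 − 18 = 7  (slack)
  C5: 13 − 13 = 0  (binding)

Optimal: x = 1, y = 4
Binding: C2, C5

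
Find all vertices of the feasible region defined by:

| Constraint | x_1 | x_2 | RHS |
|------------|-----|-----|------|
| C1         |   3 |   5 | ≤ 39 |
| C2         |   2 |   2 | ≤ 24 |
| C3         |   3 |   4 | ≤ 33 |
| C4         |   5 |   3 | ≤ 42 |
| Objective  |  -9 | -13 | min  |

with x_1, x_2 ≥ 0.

(0, 0), (8.4, 0), (6.273, 3.545), (3, 6), (0, 7.8)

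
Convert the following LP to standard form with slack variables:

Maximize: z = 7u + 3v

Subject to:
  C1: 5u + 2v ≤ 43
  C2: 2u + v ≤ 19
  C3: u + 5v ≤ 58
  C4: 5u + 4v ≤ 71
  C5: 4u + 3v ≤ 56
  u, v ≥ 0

max z = 7u + 3v

s.t.
  5u + 2v + s1 = 43
  2u + v + s2 = 19
  u + 5v + s3 = 58
  5u + 4v + s4 = 71
  4u + 3v + s5 = 56
  u, v, s1, s2, s3, s4, s5 ≥ 0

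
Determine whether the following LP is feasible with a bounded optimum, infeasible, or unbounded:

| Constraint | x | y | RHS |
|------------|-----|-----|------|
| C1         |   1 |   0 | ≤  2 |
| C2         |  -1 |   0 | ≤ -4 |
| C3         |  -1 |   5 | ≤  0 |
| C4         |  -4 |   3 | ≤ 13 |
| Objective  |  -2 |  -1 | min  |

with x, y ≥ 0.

Infeasible (no feasible solution exists)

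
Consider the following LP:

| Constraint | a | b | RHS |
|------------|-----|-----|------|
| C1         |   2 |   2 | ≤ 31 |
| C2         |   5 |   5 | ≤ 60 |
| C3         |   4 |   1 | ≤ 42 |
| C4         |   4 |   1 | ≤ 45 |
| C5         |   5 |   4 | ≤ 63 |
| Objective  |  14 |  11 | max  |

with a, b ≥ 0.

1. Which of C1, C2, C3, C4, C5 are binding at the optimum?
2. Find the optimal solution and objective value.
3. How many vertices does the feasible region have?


1. C2, C3
2. a = 10, b = 2, z = 162
3. 4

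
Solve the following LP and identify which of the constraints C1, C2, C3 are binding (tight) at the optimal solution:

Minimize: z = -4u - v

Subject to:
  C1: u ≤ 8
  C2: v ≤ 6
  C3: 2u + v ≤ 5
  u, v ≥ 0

At u = 2.5, v = 0, compute slack b - a·x for each constraint:
  C1: 8 − 2.5 = 5.5  (slack)
  C2: 6 − 0 = 6  (slack)
  C3: 5 − 5 = 0  (binding)

Optimal: u = 2.5, v = 0
Binding: C3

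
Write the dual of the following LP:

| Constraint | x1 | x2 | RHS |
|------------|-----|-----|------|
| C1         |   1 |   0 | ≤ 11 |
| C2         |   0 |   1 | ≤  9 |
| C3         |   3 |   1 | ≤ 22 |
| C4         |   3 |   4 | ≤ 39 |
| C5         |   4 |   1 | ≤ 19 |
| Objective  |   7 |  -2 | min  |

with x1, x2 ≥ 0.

Primal min cᵀx s.t. Ax ≤ b, x ≥ 0  →  Dual max −bᵀy s.t. Aᵀy ≥ −c, y ≥ 0.

Maximize: z = -11y1 - 9y2 - 22y3 - 39y4 - 19y5

Subject to:
  y1 + 3y3 + 3y4 + 4y5 ≥ -7
  y2 + y3 + 4y4 + y5 ≥ 2
  y1, y2, y3, y4, y5 ≥ 0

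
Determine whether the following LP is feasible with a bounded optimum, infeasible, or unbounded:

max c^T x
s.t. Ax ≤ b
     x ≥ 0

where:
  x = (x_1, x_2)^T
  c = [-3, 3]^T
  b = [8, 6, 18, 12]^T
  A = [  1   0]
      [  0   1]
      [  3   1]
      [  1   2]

Feasible with a bounded optimal solution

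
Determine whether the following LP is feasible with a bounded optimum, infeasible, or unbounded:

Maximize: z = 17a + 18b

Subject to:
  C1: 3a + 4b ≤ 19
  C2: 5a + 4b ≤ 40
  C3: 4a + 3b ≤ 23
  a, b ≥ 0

Feasible with a bounded optimal solution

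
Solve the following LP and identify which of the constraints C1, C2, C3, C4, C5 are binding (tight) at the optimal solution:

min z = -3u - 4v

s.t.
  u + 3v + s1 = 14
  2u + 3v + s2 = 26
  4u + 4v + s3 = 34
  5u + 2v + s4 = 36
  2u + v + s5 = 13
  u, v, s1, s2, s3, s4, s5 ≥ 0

At u = 5, v = 3, compute slack b - a·x for each constraint:
  C1: 14 − 14 = 0  (binding)
  C2: 26 − 19 = 7  (slack)
  C3: 34 − 32 = 2  (slack)
  C4: 36 − 31 = 5  (slack)
  C5: 13 − 13 = 0  (binding)

Optimal: u = 5, v = 3
Binding: C1, C5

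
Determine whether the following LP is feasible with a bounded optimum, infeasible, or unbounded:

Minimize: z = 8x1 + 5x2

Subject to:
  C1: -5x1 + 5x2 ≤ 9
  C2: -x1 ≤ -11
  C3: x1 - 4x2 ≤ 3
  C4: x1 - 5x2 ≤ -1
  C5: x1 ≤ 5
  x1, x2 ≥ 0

Infeasible (no feasible solution exists)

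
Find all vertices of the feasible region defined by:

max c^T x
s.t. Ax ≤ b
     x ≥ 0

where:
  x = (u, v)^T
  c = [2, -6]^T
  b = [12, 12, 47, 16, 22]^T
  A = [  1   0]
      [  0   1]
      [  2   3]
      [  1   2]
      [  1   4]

(0, 0), (12, 0), (12, 2), (10, 3), (0, 5.5)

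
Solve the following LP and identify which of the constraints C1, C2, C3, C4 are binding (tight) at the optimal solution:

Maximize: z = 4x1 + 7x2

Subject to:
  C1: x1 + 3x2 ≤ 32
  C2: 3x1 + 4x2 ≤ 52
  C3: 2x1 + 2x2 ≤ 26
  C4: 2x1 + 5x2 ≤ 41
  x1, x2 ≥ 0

At x1 = 8, x2 = 5, compute slack b - a·x for each constraint:
  C1: 32 − 23 = 9  (slack)
  C2: 52 − 44 = 8  (slack)
  C3: 26 − 26 = 0  (binding)
  C4: 41 − 41 = 0  (binding)

Optimal: x1 = 8, x2 = 5
Binding: C3, C4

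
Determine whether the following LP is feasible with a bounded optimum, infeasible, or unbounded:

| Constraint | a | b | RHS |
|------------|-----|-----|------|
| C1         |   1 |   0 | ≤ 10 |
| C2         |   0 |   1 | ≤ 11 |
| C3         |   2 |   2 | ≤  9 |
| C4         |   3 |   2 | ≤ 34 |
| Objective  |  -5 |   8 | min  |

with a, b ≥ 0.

Feasible with a bounded optimal solution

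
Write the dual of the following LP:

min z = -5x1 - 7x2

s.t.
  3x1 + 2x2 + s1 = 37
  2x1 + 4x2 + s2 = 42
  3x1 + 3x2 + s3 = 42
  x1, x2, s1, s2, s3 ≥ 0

Primal min cᵀx s.t. Ax ≤ b, x ≥ 0  →  Dual max −bᵀy s.t. Aᵀy ≥ −c, y ≥ 0.

Maximize: z = -37y1 - 42y2 - 42y3

Subject to:
  3y1 + 2y2 + 3y3 ≥ 5
  2y1 + 4y2 + 3y3 ≥ 7
  y1, y2, y3 ≥ 0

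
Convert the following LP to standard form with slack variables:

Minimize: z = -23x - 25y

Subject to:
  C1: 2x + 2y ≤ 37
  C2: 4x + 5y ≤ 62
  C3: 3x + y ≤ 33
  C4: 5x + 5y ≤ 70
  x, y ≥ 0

min z = -23x - 25y

s.t.
  2x + 2y + s1 = 37
  4x + 5y + s2 = 62
  3x + y + s3 = 33
  5x + 5y + s4 = 70
  x, y, s1, s2, s3, s4 ≥ 0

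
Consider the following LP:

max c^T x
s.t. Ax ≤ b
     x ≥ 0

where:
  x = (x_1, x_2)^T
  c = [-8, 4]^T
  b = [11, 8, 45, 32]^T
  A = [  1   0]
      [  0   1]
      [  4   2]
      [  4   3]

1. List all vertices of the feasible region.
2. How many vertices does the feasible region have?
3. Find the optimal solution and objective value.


1. (0, 0), (8, 0), (2, 8), (0, 8)
2. 4
3. x_1 = 0, x_2 = 8, z = 32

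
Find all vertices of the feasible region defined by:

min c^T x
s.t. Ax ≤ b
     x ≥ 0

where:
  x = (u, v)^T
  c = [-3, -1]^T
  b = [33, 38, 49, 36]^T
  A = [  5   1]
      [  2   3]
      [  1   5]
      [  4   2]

(0, 0), (6.6, 0), (5, 8), (4.556, 8.889), (0, 9.8)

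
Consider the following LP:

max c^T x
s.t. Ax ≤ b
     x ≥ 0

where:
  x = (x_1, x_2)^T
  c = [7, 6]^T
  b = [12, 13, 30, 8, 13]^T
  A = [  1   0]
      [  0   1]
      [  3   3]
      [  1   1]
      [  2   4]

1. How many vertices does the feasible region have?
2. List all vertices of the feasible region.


1. 3
2. (0, 0), (6.5, 0), (0, 3.25)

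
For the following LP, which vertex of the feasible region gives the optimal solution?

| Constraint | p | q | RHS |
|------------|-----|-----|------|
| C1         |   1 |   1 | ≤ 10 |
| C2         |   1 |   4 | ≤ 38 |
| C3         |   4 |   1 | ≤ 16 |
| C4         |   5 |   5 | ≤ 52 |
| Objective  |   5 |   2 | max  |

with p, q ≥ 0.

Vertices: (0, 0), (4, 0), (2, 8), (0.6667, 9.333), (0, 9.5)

Evaluate the objective at each vertex of the feasible region:
  z(0, 0) = 0
  z(4, 0) = 20
  z(2, 8) = 26  ←
  z(0.6667, 9.333) = 22
  z(0, 9.5) = 19
The maximum is at p = 2, q = 8.

(2, 8)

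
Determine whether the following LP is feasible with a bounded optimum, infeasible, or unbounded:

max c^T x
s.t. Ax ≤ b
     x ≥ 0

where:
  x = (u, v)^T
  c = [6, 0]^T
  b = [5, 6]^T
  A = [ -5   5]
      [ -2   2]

Unbounded (objective can increase without bound)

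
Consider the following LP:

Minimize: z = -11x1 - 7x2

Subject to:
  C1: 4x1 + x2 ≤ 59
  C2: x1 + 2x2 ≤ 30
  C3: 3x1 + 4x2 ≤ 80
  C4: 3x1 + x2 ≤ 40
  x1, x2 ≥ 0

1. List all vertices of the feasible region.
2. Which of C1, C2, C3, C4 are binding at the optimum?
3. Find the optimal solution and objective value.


1. (0, 0), (13.33, 0), (10, 10), (0, 15)
2. C2, C4
3. x1 = 10, x2 = 10, z = -180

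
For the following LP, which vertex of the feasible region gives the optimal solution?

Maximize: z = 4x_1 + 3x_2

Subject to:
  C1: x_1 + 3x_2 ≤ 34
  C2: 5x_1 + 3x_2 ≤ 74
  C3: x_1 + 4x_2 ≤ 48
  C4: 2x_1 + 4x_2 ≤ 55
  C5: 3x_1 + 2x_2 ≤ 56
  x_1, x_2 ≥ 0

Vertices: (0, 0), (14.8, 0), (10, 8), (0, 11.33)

Evaluate the objective at each vertex of the feasible region:
  z(0, 0) = 0
  z(14.8, 0) = 59.2
  z(10, 8) = 64  ←
  z(0, 11.33) = 34
The maximum is at x_1 = 10, x_2 = 8.

(10, 8)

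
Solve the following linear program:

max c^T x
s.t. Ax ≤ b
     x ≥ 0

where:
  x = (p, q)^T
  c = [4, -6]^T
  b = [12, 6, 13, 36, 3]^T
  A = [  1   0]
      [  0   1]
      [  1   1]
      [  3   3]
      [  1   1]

Evaluate the objective at each vertex of the feasible region:
  z(0, 0) = 0
  z(3, 0) = 12  ←
  z(0, 3) = -18
The maximum is at p = 3, q = 0.

p = 3, q = 0, z = 12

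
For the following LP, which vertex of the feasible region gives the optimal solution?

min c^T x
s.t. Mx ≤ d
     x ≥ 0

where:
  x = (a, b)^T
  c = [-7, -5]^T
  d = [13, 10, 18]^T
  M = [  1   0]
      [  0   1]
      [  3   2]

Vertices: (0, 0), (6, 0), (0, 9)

Evaluate the objective at each vertex of the feasible region:
  z(0, 0) = 0
  z(6, 0) = -42
  z(0, 9) = -45  ←
The minimum is at a = 0, b = 9.

(0, 9)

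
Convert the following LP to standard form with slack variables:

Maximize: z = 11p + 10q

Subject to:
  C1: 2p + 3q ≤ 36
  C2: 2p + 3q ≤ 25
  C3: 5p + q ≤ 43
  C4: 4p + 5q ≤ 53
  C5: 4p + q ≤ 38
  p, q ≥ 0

max z = 11p + 10q

s.t.
  2p + 3q + s1 = 36
  2p + 3q + s2 = 25
  5p + q + s3 = 43
  4p + 5q + s4 = 53
  4p + q + s5 = 38
  p, q, s1, s2, s3, s4, s5 ≥ 0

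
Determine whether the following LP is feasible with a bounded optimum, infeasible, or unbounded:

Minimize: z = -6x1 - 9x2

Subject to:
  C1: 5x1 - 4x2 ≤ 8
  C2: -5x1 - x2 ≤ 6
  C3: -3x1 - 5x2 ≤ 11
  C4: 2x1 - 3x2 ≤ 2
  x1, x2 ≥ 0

Unbounded (objective can decrease without bound)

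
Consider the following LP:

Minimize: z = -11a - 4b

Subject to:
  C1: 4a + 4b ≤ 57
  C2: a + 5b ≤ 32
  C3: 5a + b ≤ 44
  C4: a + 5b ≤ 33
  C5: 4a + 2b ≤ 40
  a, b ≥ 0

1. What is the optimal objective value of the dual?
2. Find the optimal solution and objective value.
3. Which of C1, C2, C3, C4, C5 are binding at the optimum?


1. -104
2. a = 8, b = 4, z = -104
3. C3, C5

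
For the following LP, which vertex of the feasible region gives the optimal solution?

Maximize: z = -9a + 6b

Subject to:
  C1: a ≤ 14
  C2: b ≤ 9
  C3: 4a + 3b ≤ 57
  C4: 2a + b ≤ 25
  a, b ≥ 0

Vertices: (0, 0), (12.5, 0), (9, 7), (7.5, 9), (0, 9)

Evaluate the objective at each vertex of the feasible region:
  z(0, 0) = 0
  z(12.5, 0) = -112.5
  z(9, 7) = -39
  z(7.5, 9) = -13.5
  z(0, 9) = 54  ←
The maximum is at a = 0, b = 9.

(0, 9)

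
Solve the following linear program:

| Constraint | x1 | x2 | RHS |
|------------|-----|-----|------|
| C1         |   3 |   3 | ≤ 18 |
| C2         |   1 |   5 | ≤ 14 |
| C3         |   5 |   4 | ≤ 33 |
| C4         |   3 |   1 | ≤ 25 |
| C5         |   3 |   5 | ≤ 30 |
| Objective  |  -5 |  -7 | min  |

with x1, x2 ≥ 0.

Evaluate the objective at each vertex of the feasible region:
  z(0, 0) = 0
  z(6, 0) = -30
  z(4, 2) = -34  ←
  z(0, 2.8) = -19.6
The minimum is at x1 = 4, x2 = 2.

x1 = 4, x2 = 2, z = -34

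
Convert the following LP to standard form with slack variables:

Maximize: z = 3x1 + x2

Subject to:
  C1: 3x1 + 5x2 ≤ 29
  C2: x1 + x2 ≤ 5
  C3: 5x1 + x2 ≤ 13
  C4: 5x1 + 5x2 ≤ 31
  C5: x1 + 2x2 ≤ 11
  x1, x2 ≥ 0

max z = 3x1 + x2

s.t.
  3x1 + 5x2 + s1 = 29
  x1 + x2 + s2 = 5
  5x1 + x2 + s3 = 13
  5x1 + 5x2 + s4 = 31
  x1 + 2x2 + s5 = 11
  x1, x2, s1, s2, s3, s4, s5 ≥ 0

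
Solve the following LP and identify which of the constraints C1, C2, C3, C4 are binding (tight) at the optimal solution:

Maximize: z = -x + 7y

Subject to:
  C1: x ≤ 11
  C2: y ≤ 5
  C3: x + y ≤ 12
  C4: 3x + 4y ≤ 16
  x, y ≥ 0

At x = 0, y = 4, compute slack b - a·x for each constraint:
  C1: 11 − 0 = 11  (slack)
  C2: 5 − 4 = 1  (slack)
  C3: 12 − 4 = 8  (slack)
  C4: 16 − 16 = 0  (binding)

Optimal: x = 0, y = 4
Binding: C4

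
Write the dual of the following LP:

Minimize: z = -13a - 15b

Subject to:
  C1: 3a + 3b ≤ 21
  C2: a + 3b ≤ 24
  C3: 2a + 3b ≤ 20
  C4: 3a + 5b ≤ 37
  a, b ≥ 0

Primal min cᵀx s.t. Ax ≤ b, x ≥ 0  →  Dual max −bᵀy s.t. Aᵀy ≥ −c, y ≥ 0.

Maximize: z = -21y1 - 24y2 - 20y3 - 37y4

Subject to:
  3y1 + y2 + 2y3 + 3y4 ≥ 13
  3y1 + 3y2 + 3y3 + 5y4 ≥ 15
  y1, y2, y3, y4 ≥ 0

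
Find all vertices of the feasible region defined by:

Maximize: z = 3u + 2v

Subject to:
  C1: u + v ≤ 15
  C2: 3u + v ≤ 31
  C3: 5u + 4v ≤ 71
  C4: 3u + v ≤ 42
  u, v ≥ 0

(0, 0), (10.33, 0), (8, 7), (0, 15)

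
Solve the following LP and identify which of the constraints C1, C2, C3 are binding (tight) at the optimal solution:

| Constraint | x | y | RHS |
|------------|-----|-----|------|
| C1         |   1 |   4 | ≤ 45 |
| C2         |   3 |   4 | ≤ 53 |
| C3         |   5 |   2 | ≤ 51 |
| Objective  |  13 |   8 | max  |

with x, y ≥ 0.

At x = 7, y = 8, compute slack b - a·x for each constraint:
  C1: 45 − 39 = 6  (slack)
  C2: 53 − 53 = 0  (binding)
  C3: 51 − 51 = 0  (binding)

Optimal: x = 7, y = 8
Binding: C2, C3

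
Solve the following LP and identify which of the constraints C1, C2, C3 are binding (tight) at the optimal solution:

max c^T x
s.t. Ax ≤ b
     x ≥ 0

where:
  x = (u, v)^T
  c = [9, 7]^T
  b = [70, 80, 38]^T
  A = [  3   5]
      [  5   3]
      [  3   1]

At u = 10, v = 8, compute slack b - a·x for each constraint:
  C1: 70 − 70 = 0  (binding)
  C2: 80 − 74 = 6  (slack)
  C3: 38 − 38 = 0  (binding)

Optimal: u = 10, v = 8
Binding: C1, C3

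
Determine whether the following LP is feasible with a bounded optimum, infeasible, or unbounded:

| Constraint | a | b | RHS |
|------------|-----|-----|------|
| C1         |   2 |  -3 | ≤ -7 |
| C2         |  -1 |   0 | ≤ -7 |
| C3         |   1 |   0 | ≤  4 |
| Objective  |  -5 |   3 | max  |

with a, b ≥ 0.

Infeasible (no feasible solution exists)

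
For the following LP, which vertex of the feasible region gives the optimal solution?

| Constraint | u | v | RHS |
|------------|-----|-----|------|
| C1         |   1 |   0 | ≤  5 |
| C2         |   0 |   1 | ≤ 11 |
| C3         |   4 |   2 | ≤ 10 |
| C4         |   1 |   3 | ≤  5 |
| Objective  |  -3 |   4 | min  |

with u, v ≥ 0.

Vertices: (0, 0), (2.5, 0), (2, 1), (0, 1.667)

Evaluate the objective at each vertex of the feasible region:
  z(0, 0) = 0
  z(2.5, 0) = -7.5  ←
  z(2, 1) = -2
  z(0, 1.667) = 6.667
The minimum is at u = 2.5, v = 0.

(2.5, 0)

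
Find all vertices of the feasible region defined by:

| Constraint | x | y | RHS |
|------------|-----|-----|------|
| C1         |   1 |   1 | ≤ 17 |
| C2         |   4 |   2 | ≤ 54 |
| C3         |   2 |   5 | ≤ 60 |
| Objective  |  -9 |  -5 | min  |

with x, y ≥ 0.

(0, 0), (13.5, 0), (10, 7), (8.333, 8.667), (0, 12)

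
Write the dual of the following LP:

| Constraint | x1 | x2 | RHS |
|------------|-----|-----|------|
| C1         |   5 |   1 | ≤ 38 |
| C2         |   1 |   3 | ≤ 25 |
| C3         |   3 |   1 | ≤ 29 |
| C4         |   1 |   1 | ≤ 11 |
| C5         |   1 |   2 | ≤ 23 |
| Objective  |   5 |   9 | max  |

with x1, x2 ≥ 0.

Primal max cᵀx s.t. Ax ≤ b, x ≥ 0  →  Dual min bᵀy s.t. Aᵀy ≥ c, y ≥ 0.

Minimize: z = 38y1 + 25y2 + 29y3 + 11y4 + 23y5

Subject to:
  5y1 + y2 + 3y3 + y4 + y5 ≥ 5
  y1 + 3y2 + y3 + y4 + 2y5 ≥ 9
  y1, y2, y3, y4, y5 ≥ 0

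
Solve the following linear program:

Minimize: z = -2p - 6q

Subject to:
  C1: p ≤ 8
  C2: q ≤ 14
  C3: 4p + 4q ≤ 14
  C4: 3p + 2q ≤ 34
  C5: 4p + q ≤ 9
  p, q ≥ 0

Evaluate the objective at each vertex of the feasible region:
  z(0, 0) = 0
  z(2.25, 0) = -4.5
  z(1.833, 1.667) = -13.67
  z(0, 3.5) = -21  ←
The minimum is at p = 0, q = 3.5.

p = 0, q = 3.5, z = -21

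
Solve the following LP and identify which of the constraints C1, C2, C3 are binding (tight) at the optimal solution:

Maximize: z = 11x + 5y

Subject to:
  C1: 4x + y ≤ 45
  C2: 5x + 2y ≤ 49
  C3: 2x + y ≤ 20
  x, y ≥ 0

At x = 9, y = 2, compute slack b - a·x for each constraint:
  C1: 45 − 38 = 7  (slack)
  C2: 49 − 49 = 0  (binding)
  C3: 20 − 20 = 0  (binding)

Optimal: x = 9, y = 2
Binding: C2, C3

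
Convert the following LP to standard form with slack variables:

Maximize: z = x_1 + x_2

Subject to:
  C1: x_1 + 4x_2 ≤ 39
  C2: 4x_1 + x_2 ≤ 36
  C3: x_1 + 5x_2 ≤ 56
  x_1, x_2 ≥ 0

max z = x_1 + x_2

s.t.
  x_1 + 4x_2 + s1 = 39
  4x_1 + x_2 + s2 = 36
  x_1 + 5x_2 + s3 = 56
  x_1, x_2, s1, s2, s3 ≥ 0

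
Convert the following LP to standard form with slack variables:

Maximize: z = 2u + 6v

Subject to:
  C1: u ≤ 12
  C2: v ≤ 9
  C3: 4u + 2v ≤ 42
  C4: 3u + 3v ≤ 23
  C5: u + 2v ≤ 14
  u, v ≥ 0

max z = 2u + 6v

s.t.
  u + s1 = 12
  v + s2 = 9
  4u + 2v + s3 = 42
  3u + 3v + s4 = 23
  u + 2v + s5 = 14
  u, v, s1, s2, s3, s4, s5 ≥ 0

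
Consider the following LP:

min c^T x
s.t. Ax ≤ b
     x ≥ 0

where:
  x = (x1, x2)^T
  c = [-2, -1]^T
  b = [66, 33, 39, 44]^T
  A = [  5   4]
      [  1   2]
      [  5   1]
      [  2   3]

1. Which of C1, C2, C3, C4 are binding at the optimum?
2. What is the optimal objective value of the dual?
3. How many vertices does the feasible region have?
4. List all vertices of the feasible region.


1. C1, C3
2. -21
3. 5
4. (0, 0), (7.8, 0), (6, 9), (3.143, 12.57), (0, 14.67)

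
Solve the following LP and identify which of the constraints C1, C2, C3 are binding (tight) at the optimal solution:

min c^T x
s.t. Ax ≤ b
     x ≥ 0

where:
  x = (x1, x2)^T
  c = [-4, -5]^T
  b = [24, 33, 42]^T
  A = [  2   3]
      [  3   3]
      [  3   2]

At x1 = 9, x2 = 2, compute slack b - a·x for each constraint:
  C1: 24 − 24 = 0  (binding)
  C2: 33 − 33 = 0  (binding)
  C3: 42 − 31 = 11  (slack)

Optimal: x1 = 9, x2 = 2
Binding: C1, C2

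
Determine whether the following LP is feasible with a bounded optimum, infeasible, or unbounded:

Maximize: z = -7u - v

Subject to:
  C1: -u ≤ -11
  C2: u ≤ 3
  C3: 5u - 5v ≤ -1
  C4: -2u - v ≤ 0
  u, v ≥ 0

Infeasible (no feasible solution exists)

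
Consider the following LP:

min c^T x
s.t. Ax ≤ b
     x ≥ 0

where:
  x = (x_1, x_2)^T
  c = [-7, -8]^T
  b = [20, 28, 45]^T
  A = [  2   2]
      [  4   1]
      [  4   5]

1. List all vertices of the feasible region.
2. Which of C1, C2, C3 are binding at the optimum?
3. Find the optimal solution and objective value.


1. (0, 0), (7, 0), (6, 4), (5, 5), (0, 9)
2. C1, C3
3. x_1 = 5, x_2 = 5, z = -75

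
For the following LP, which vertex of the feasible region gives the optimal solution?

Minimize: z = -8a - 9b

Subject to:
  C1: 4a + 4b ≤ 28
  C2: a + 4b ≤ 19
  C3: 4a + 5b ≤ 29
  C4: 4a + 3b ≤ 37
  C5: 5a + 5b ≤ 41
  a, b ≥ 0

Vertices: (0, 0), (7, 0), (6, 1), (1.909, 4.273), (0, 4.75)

Evaluate the objective at each vertex of the feasible region:
  z(0, 0) = 0
  z(7, 0) = -56
  z(6, 1) = -57  ←
  z(1.909, 4.273) = -53.73
  z(0, 4.75) = -42.75
The minimum is at a = 6, b = 1.

(6, 1)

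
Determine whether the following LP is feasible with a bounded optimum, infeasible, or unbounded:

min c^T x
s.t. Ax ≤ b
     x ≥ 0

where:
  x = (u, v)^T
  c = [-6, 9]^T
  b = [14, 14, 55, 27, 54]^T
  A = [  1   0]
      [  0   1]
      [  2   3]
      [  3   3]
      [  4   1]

Feasible with a bounded optimal solution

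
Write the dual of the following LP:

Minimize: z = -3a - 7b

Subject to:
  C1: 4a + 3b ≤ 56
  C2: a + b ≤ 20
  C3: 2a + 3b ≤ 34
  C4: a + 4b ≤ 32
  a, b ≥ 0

Primal min cᵀx s.t. Ax ≤ b, x ≥ 0  →  Dual max −bᵀy s.t. Aᵀy ≥ −c, y ≥ 0.

Maximize: z = -56y1 - 20y2 - 34y3 - 32y4

Subject to:
  4y1 + y2 + 2y3 + y4 ≥ 3
  3y1 + y2 + 3y3 + 4y4 ≥ 7
  y1, y2, y3, y4 ≥ 0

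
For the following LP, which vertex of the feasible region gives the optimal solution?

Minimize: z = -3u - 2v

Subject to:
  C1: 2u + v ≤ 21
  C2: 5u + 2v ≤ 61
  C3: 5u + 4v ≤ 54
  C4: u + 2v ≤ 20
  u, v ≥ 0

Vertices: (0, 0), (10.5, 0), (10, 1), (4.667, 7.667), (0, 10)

Evaluate the objective at each vertex of the feasible region:
  z(0, 0) = 0
  z(10.5, 0) = -31.5
  z(10, 1) = -32  ←
  z(4.667, 7.667) = -29.33
  z(0, 10) = -20
The minimum is at u = 10, v = 1.

(10, 1)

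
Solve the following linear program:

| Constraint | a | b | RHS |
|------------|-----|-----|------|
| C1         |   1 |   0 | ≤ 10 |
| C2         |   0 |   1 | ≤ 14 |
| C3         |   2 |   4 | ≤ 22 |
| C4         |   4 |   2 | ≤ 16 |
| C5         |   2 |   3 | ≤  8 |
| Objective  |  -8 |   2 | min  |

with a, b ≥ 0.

Evaluate the objective at each vertex of the feasible region:
  z(0, 0) = 0
  z(4, 0) = -32  ←
  z(0, 2.667) = 5.333
The minimum is at a = 4, b = 0.

a = 4, b = 0, z = -32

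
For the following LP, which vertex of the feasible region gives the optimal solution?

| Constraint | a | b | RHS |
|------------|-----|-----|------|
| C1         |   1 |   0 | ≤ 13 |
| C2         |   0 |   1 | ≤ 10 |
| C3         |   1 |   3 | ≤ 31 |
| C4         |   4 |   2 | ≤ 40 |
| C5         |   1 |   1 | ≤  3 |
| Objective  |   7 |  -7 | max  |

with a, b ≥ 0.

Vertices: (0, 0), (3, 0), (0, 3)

Evaluate the objective at each vertex of the feasible region:
  z(0, 0) = 0
  z(3, 0) = 21  ←
  z(0, 3) = -21
The maximum is at a = 3, b = 0.

(3, 0)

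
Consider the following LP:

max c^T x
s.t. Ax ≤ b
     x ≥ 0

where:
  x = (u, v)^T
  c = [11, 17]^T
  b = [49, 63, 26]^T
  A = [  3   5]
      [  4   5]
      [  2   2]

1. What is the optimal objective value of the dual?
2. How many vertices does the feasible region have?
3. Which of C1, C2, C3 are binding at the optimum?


1. 173
2. 4
3. C1, C3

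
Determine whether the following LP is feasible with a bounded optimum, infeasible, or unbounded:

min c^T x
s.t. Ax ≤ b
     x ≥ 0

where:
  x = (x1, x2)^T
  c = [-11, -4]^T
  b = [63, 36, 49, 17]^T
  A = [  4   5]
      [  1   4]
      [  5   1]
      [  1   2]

Feasible with a bounded optimal solution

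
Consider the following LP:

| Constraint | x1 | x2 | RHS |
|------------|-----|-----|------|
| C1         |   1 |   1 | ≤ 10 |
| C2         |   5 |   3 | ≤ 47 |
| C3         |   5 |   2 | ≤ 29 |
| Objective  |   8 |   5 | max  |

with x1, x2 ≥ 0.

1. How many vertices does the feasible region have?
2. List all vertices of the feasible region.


1. 4
2. (0, 0), (5.8, 0), (3, 7), (0, 10)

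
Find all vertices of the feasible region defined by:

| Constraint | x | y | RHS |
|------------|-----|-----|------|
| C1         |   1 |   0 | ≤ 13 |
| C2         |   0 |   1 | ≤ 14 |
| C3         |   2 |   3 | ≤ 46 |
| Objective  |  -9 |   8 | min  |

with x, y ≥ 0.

(0, 0), (13, 0), (13, 6.667), (2, 14), (0, 14)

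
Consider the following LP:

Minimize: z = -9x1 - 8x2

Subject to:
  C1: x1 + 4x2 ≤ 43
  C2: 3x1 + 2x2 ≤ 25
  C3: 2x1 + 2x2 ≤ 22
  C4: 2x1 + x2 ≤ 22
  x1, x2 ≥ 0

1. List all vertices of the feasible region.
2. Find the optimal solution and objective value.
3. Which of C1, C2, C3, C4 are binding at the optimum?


1. (0, 0), (8.333, 0), (3, 8), (0.3333, 10.67), (0, 10.75)
2. x1 = 3, x2 = 8, z = -91
3. C2, C3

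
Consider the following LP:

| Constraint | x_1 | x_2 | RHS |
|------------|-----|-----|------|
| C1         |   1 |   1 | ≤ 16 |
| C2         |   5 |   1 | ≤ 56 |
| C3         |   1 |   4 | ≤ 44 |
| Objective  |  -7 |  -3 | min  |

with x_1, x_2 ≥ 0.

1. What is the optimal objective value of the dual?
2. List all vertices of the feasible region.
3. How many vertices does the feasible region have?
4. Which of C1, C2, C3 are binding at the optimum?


1. -88
2. (0, 0), (11.2, 0), (10, 6), (6.667, 9.333), (0, 11)
3. 5
4. C1, C2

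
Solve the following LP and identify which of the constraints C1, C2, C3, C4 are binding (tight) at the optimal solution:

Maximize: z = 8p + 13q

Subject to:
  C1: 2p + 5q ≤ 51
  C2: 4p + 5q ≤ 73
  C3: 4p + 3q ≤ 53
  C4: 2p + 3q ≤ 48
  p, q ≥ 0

At p = 8, q = 7, compute slack b - a·x for each constraint:
  C1: 51 − 51 = 0  (binding)
  C2: 73 − 67 = 6  (slack)
  C3: 53 − 53 = 0  (binding)
  C4: 48 − 37 = 11  (slack)

Optimal: p = 8, q = 7
Binding: C1, C3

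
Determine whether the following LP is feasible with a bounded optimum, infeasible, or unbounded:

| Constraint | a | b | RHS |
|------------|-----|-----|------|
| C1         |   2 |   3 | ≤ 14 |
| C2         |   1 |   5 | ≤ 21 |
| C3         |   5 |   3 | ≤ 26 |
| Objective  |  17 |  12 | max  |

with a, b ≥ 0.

Feasible with a bounded optimal solution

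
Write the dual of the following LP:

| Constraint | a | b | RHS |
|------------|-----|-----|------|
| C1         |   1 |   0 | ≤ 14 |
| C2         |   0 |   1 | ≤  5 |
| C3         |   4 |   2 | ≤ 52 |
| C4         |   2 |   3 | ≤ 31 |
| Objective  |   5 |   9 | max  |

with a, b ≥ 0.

Primal max cᵀx s.t. Ax ≤ b, x ≥ 0  →  Dual min bᵀy s.t. Aᵀy ≥ c, y ≥ 0.

Minimize: z = 14y1 + 5y2 + 52y3 + 31y4

Subject to:
  y1 + 4y3 + 2y4 ≥ 5
  y2 + 2y3 + 3y4 ≥ 9
  y1, y2, y3, y4 ≥ 0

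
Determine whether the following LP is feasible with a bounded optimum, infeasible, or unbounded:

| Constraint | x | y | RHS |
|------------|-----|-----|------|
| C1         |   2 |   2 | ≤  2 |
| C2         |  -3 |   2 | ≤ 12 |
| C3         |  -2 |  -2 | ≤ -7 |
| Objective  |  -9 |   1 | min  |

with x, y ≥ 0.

Infeasible (no feasible solution exists)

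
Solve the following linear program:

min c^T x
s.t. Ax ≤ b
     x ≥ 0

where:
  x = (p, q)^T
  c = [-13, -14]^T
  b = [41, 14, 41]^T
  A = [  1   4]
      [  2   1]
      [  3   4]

Evaluate the objective at each vertex of the feasible region:
  z(0, 0) = 0
  z(7, 0) = -91
  z(3, 8) = -151  ←
  z(0, 10.25) = -143.5
The minimum is at p = 3, q = 8.

p = 3, q = 8, z = -151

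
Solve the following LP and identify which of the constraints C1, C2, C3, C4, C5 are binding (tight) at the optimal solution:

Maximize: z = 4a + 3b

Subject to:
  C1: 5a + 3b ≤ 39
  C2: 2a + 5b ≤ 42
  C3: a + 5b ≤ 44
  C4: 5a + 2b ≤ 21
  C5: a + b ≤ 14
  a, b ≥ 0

At a = 1, b = 8, compute slack b - a·x for each constraint:
  C1: 39 − 29 = 10  (slack)
  C2: 42 − 42 = 0  (binding)
  C3: 44 − 41 = 3  (slack)
  C4: 21 − 21 = 0  (binding)
  C5: 14 − 9 = 5  (slack)

Optimal: a = 1, b = 8
Binding: C2, C4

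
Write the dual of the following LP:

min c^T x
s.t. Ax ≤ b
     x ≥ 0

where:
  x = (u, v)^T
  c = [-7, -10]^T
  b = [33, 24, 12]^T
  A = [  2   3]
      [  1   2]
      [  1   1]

Primal min cᵀx s.t. Ax ≤ b, x ≥ 0  →  Dual max −bᵀy s.t. Aᵀy ≥ −c, y ≥ 0.

Maximize: z = -33y1 - 24y2 - 12y3

Subject to:
  2y1 + y2 + y3 ≥ 7
  3y1 + 2y2 + y3 ≥ 10
  y1, y2, y3 ≥ 0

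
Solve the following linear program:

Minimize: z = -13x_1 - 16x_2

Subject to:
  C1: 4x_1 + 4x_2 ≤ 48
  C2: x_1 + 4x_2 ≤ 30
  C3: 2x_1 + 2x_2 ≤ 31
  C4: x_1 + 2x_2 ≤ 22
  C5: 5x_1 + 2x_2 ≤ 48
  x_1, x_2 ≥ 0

Evaluate the objective at each vertex of the feasible region:
  z(0, 0) = 0
  z(9.6, 0) = -124.8
  z(8, 4) = -168
  z(6, 6) = -174  ←
  z(0, 7.5) = -120
The minimum is at x_1 = 6, x_2 = 6.

x_1 = 6, x_2 = 6, z = -174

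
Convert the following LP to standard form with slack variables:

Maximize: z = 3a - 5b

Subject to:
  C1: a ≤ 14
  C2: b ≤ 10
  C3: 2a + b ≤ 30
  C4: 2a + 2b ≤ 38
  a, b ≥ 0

max z = 3a - 5b

s.t.
  a + s1 = 14
  b + s2 = 10
  2a + b + s3 = 30
  2a + 2b + s4 = 38
  a, b, s1, s2, s3, s4 ≥ 0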